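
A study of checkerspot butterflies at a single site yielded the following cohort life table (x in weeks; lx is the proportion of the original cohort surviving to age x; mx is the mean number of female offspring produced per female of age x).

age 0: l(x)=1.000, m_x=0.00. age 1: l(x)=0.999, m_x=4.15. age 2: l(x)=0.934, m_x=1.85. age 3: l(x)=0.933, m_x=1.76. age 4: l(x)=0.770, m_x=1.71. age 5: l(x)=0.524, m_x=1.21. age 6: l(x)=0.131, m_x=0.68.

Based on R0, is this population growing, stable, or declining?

R0 = Σ lx·mx = 0 + 4.14585 + 1.7279 + 1.64208 + 1.3167 + 0.63404 + 0.08908 = 9.55565
R0 > 1, so the population is growing.

growing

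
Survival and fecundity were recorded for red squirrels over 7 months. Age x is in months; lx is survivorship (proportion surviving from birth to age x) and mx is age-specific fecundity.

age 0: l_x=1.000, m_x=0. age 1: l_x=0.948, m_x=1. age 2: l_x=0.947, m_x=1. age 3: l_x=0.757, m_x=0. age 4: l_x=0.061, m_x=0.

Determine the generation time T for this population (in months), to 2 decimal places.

1.50

lx·mx: 0, 0.948, 0.947, 0, 0 → R0 = 1.895
x·lx·mx: 0, 0.948, 1.894, 0, 0 → Σ = 2.842
T = 2.842 / 1.895 = 1.499736… → 1.50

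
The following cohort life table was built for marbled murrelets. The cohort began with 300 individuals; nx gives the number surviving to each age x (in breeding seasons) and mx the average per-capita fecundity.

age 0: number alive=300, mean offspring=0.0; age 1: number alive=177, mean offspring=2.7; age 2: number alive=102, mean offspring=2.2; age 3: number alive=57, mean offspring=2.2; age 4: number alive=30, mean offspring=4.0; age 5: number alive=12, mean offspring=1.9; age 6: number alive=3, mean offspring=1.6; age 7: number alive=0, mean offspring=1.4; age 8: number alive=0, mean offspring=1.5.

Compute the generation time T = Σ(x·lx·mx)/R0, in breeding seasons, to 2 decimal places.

1.97

lx = nx/n0 = nx/300: 1, 0.59, 0.34, 0.19, 0.1, 0.04, 0.01, 0, 0
lx·mx: 0, 1.593, 0.748, 0.418, 0.4, 0.076, 0.016, 0, 0 → R0 = 3.251
x·lx·mx: 0, 1.593, 1.496, 1.254, 1.6, 0.38, 0.096, 0, 0 → Σ = 6.419
T = 6.419 / 3.251 = 1.974469… → 1.97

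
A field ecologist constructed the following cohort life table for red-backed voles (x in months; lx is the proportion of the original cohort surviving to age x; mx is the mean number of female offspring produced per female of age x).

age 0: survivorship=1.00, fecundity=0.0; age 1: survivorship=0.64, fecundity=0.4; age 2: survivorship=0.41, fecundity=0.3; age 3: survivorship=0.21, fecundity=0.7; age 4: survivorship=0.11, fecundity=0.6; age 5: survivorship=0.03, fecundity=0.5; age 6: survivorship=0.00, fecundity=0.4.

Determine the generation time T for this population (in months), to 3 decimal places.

lx·mx: 0, 0.256, 0.123, 0.147, 0.066, 0.015, 0 → R0 = 0.607
x·lx·mx: 0, 0.256, 0.246, 0.441, 0.264, 0.075, 0 → Σ = 1.282
T = 1.282 / 0.607 = 2.112026… → 2.112

2.112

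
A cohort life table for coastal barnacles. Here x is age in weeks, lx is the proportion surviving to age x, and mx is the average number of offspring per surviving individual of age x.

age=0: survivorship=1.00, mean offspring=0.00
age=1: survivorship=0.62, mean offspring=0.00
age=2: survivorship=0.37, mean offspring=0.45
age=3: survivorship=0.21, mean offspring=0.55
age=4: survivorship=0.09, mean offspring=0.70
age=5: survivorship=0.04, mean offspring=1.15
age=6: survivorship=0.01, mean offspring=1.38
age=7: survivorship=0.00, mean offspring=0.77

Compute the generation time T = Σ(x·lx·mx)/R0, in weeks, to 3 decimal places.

lx·mx: 0, 0, 0.1665, 0.1155, 0.063, 0.046, 0.0138, 0 → R0 = 0.4048
x·lx·mx: 0, 0, 0.333, 0.3465, 0.252, 0.23, 0.0828, 0 → Σ = 1.2443
T = 1.2443 / 0.4048 = 3.073864… → 3.074

3.074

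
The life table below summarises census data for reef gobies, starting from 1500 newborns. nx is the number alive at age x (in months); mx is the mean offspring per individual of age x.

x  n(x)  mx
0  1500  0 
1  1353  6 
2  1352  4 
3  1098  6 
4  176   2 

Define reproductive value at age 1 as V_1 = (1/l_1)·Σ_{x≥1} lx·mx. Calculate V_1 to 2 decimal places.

15.13

lx = nx/n0 = nx/1500: 1, 0.902, 0.90133…, 0.732, 0.11733…
lx·mx for x ≥ 1: 5.412, 3.605333…, 4.392, 0.234667… → sum = 13.644…
V_1 = 13.644… / l_1 = 13.644… / 0.902 = 15.126386… → 15.13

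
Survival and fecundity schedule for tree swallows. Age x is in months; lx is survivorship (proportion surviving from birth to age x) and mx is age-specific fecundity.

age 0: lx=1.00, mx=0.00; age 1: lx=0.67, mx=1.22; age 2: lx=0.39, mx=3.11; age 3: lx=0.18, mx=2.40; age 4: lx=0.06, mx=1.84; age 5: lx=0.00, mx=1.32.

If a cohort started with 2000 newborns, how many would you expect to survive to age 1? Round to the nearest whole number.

1340

Expected survivors = N0 · l_1 = 2000 × 0.67 = 1340 → 1340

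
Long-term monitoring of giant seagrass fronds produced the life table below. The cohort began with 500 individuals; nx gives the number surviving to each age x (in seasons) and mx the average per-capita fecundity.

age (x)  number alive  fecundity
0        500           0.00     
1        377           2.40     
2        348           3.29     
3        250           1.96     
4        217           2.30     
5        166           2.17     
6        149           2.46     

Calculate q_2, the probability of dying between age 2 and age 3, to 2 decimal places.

lx = nx/n0 = nx/500: 1, 0.754, 0.696, 0.5, 0.434, 0.332, 0.298
q_2 = (l_2 − l_3) / l_2 = (0.696 − 0.5) / 0.696
     = 0.196 / 0.696 = 0.281609… → 0.28

0.28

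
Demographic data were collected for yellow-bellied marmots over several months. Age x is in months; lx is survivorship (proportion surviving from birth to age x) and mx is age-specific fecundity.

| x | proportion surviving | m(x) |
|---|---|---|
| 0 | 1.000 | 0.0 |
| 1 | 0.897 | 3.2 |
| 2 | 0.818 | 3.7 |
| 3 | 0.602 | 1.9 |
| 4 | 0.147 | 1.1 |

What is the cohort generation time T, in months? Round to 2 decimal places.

1.81

lx·mx: 0, 2.8704, 3.0266, 1.1438, 0.1617 → R0 = 7.2025
x·lx·mx: 0, 2.8704, 6.0532, 3.4314, 0.6468 → Σ = 13.0018
T = 13.0018 / 7.2025 = 1.805179… → 1.81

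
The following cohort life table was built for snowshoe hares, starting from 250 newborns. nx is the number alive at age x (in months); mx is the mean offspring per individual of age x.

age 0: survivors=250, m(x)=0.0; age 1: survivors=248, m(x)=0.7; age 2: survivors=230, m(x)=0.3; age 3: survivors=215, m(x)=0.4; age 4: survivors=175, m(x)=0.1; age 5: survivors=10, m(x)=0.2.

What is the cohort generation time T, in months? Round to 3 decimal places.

lx = nx/n0 = nx/250: 1, 0.992, 0.92, 0.86, 0.7, 0.04
lx·mx: 0, 0.6944, 0.276, 0.344, 0.07, 0.008 → R0 = 1.3924
x·lx·mx: 0, 0.6944, 0.552, 1.032, 0.28, 0.04 → Σ = 2.5984
T = 2.5984 / 1.3924 = 1.86613… → 1.866

1.866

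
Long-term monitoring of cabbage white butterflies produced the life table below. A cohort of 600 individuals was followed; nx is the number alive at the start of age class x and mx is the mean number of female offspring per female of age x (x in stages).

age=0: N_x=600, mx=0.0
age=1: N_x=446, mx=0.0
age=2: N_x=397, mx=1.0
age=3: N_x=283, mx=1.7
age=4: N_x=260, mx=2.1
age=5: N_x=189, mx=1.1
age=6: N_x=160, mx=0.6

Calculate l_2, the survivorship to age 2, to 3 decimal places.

l_2 = n_2/n_0 = 397/600 = 0.661667… → 0.662

0.662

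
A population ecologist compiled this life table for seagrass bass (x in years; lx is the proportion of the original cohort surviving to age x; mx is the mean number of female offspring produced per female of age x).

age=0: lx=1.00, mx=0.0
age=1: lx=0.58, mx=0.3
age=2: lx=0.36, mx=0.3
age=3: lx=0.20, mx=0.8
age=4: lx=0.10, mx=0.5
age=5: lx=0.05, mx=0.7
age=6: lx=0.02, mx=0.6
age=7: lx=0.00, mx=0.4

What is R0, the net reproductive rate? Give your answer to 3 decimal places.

lx·mx by age: 0, 0.174, 0.108, 0.16, 0.05, 0.035, 0.012, 0
R0 = Σ lx·mx = 0.539 → 0.539

0.539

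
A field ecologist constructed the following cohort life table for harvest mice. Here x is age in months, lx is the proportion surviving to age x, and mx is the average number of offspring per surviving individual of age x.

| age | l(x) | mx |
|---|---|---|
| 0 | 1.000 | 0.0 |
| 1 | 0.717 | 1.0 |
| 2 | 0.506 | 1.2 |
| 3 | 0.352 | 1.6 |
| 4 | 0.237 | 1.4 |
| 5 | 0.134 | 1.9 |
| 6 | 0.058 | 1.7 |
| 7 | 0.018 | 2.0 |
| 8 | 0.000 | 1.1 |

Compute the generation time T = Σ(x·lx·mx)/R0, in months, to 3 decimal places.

lx·mx: 0, 0.717, 0.6072, 0.5632, 0.3318, 0.2546, 0.0986, 0.036, 0 → R0 = 2.6084
x·lx·mx: 0, 0.717, 1.2144, 1.6896, 1.3272, 1.273, 0.5916, 0.252, 0 → Σ = 7.0648
T = 7.0648 / 2.6084 = 2.70848… → 2.708

2.708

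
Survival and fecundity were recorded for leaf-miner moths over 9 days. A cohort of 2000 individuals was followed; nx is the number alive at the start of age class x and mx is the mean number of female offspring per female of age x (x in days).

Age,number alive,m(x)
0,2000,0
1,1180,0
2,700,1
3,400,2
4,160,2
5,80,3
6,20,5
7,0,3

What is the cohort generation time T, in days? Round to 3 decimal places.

3.185

lx = nx/n0 = nx/2000: 1, 0.59, 0.35, 0.2, 0.08, 0.04, 0.01, 0
lx·mx: 0, 0, 0.35, 0.4, 0.16, 0.12, 0.05, 0 → R0 = 1.08
x·lx·mx: 0, 0, 0.7, 1.2, 0.64, 0.6, 0.3, 0 → Σ = 3.44
T = 3.44 / 1.08 = 3.185185… → 3.185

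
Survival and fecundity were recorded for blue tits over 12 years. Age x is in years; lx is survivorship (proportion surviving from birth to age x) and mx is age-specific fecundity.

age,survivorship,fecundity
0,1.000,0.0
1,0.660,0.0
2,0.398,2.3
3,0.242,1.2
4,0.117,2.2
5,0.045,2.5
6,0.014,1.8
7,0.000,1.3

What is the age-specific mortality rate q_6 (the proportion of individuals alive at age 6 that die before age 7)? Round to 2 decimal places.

q_6 = (l_6 − l_7) / l_6 = (0.014 − 0) / 0.014
     = 0.014 / 0.014 = 1 → 1.00

1.00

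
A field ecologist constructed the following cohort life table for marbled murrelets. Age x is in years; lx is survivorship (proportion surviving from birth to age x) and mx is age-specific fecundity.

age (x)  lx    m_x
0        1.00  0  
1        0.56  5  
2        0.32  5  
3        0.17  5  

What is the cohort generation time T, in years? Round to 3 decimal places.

1.629

lx·mx: 0, 2.8, 1.6, 0.85 → R0 = 5.25
x·lx·mx: 0, 2.8, 3.2, 2.55 → Σ = 8.55
T = 8.55 / 5.25 = 1.628571… → 1.629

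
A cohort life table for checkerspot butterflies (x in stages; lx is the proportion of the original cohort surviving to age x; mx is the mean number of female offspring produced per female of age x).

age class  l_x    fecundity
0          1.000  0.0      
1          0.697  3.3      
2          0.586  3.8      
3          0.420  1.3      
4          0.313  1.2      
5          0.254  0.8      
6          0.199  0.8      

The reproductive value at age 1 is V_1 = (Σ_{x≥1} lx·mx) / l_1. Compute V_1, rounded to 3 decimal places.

8.337

lx·mx for x ≥ 1: 2.3001, 2.2268, 0.546, 0.3756, 0.2032, 0.1592 → sum = 5.8109
V_1 = 5.8109 / l_1 = 5.8109 / 0.697 = 8.337016… → 8.337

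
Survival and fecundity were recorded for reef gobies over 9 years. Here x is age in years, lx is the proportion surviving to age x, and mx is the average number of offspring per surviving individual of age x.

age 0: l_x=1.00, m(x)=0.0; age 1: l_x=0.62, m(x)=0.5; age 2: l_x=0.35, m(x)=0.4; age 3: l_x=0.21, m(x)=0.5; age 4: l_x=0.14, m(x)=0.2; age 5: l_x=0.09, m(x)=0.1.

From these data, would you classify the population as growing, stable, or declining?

R0 = Σ lx·mx = 0 + 0.31 + 0.14 + 0.105 + 0.028 + 0.009 = 0.592
R0 < 1, so the population is declining.

declining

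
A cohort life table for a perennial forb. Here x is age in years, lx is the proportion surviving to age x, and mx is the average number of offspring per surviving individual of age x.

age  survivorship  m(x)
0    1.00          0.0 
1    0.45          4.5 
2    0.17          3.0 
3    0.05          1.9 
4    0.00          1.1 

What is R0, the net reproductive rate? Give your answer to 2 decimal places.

lx·mx by age: 0, 2.025, 0.51, 0.095, 0
R0 = Σ lx·mx = 2.63 → 2.63

2.63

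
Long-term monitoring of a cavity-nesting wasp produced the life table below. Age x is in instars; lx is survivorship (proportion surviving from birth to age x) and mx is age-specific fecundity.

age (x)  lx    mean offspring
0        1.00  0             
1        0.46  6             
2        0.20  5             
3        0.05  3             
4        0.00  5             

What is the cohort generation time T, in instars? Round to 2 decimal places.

lx·mx: 0, 2.76, 1, 0.15, 0 → R0 = 3.91
x·lx·mx: 0, 2.76, 2, 0.45, 0 → Σ = 5.21
T = 5.21 / 3.91 = 1.332481… → 1.33

1.33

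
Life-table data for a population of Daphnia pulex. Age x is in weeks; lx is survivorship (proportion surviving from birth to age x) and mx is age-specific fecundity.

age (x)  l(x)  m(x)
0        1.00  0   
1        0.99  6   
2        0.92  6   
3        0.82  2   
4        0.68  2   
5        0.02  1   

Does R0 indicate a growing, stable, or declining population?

R0 = Σ lx·mx = 0 + 5.94 + 5.52 + 1.64 + 1.36 + 0.02 = 14.48
R0 > 1, so the population is growing.

growing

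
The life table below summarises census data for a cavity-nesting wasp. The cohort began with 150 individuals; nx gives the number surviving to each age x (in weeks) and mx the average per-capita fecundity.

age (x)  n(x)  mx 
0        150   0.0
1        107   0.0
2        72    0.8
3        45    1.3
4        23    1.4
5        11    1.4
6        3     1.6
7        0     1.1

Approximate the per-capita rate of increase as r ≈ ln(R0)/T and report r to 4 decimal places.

0.0373

lx = nx/n0 = nx/150: 1, 0.71333…, 0.48, 0.3, 0.15333…, 0.07333…, 0.02, 0
R0 = Σ lx·mx = 0 + 0 + 0.384 + 0.39 + 0.21467… + 0.10267… + 0.032 + 0 = 1.123333…
Σ x·lx·mx = 3.502…; T = 3.502…/1.123333… = 3.11751…
r ≈ ln(R0)/T = ln(1.123333…)/3.11751… = 0.037306… → 0.0373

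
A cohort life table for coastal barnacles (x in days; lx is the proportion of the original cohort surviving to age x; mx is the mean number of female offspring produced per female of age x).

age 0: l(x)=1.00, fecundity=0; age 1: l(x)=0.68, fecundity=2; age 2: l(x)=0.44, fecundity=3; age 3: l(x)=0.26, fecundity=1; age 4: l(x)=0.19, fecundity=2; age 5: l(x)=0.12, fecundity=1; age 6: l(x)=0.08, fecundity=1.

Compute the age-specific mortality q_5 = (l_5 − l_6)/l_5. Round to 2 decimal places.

0.33

q_5 = (l_5 − l_6) / l_5 = (0.12 − 0.08) / 0.12
     = 0.04 / 0.12 = 0.333333… → 0.33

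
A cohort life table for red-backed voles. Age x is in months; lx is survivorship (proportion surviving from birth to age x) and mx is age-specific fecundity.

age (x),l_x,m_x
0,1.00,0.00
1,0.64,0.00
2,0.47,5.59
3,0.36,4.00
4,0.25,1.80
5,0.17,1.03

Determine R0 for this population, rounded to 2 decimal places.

lx·mx by age: 0, 0, 2.6273, 1.44, 0.45, 0.1751
R0 = Σ lx·mx = 4.6924 → 4.69

4.69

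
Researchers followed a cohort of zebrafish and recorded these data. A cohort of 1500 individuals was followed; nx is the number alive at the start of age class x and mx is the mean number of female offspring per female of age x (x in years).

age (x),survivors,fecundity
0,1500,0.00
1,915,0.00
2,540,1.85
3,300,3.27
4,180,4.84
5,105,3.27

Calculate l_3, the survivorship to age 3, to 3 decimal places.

l_3 = n_3/n_0 = 300/1500 = 0.2 → 0.200

0.200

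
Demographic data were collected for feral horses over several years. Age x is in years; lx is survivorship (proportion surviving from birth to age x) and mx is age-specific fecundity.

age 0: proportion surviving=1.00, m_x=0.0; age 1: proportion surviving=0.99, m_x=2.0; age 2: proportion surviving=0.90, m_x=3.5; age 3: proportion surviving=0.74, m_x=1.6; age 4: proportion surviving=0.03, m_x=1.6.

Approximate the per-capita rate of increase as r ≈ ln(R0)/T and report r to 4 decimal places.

R0 = Σ lx·mx = 0 + 1.98 + 3.15 + 1.184 + 0.048 = 6.362
Σ x·lx·mx = 12.024; T = 12.024/6.362 = 1.88997…
r ≈ ln(R0)/T = ln(6.362)/1.88997… = 0.979032… → 0.9790

0.9790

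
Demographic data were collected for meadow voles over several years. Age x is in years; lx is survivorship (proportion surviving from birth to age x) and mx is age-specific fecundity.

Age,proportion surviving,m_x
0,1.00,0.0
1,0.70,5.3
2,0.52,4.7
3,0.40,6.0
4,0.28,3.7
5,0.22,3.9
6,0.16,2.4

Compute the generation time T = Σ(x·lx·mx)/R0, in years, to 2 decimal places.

lx·mx: 0, 3.71, 2.444, 2.4, 1.036, 0.858, 0.384 → R0 = 10.832
x·lx·mx: 0, 3.71, 4.888, 7.2, 4.144, 4.29, 2.304 → Σ = 26.536
T = 26.536 / 10.832 = 2.449778… → 2.45

2.45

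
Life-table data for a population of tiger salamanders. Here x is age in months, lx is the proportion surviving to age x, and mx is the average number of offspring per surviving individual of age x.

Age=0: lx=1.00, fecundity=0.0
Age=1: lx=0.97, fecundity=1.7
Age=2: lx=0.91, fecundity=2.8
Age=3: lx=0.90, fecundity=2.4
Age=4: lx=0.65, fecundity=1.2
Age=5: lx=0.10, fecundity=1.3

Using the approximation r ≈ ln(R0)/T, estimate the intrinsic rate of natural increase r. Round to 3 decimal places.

R0 = Σ lx·mx = 0 + 1.649 + 2.548 + 2.16 + 0.78 + 0.13 = 7.267
Σ x·lx·mx = 16.995; T = 16.995/7.267 = 2.33865…
r ≈ ln(R0)/T = ln(7.267)/2.33865… = 0.84807… → 0.848

0.848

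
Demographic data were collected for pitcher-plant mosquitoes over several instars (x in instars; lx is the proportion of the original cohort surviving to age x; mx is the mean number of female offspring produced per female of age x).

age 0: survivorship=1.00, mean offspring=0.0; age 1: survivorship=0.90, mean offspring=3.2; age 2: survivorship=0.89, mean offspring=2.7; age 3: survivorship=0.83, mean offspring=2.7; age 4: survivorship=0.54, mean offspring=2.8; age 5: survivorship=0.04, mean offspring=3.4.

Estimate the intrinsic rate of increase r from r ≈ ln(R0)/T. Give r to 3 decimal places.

0.962

R0 = Σ lx·mx = 0 + 2.88 + 2.403 + 2.241 + 1.512 + 0.136 = 9.172
Σ x·lx·mx = 21.137; T = 21.137/9.172 = 2.30451…
r ≈ ln(R0)/T = ln(9.172)/2.30451… = 0.96166… → 0.962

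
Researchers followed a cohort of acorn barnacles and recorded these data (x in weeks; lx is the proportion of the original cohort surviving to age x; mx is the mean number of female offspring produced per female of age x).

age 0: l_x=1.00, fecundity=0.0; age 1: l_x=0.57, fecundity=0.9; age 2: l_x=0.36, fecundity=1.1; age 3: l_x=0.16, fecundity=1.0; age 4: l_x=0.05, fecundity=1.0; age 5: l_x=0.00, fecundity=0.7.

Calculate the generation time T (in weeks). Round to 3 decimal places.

1.774

lx·mx: 0, 0.513, 0.396, 0.16, 0.05, 0 → R0 = 1.119
x·lx·mx: 0, 0.513, 0.792, 0.48, 0.2, 0 → Σ = 1.985
T = 1.985 / 1.119 = 1.773905… → 1.774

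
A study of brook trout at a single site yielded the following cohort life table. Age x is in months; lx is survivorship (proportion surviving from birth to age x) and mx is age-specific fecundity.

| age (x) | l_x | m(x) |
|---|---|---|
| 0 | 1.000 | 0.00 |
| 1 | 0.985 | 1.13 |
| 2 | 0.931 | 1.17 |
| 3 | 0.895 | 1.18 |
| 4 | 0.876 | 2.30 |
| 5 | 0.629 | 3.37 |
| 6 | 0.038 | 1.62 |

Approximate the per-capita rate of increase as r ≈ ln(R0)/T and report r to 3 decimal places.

R0 = Σ lx·mx = 0 + 1.11305 + 1.08927 + 1.0561 + 2.0148 + 2.11973 + 0.06156 = 7.45451
Σ x·lx·mx = 25.4871; T = 25.4871/7.45451 = 3.41902…
r ≈ ln(R0)/T = ln(7.45451)/3.41902… = 0.58754… → 0.588

0.588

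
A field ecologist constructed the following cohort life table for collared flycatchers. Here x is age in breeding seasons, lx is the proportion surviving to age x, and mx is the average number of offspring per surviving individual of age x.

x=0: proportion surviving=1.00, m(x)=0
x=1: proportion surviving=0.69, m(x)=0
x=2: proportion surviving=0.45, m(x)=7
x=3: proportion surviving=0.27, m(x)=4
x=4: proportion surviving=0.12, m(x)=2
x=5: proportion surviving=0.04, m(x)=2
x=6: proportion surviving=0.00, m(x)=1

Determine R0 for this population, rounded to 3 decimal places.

4.550

lx·mx by age: 0, 0, 3.15, 1.08, 0.24, 0.08, 0
R0 = Σ lx·mx = 4.55 → 4.550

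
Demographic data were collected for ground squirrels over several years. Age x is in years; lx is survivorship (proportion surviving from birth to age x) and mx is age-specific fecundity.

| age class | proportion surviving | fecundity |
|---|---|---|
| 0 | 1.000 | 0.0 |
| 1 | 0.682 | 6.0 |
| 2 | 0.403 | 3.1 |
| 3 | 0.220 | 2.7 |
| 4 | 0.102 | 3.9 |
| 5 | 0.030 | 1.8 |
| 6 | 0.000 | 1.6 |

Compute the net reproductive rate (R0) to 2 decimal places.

6.39

lx·mx by age: 0, 4.092, 1.2493, 0.594, 0.3978, 0.054, 0
R0 = Σ lx·mx = 6.3871 → 6.39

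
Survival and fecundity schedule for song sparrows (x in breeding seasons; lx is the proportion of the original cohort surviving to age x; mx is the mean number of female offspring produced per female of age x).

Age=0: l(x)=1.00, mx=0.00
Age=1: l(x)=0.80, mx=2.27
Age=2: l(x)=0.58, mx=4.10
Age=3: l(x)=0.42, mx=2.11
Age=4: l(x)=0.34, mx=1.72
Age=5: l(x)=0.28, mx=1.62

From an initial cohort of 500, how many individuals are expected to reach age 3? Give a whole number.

Expected survivors = N0 · l_3 = 500 × 0.42 = 210 → 210

210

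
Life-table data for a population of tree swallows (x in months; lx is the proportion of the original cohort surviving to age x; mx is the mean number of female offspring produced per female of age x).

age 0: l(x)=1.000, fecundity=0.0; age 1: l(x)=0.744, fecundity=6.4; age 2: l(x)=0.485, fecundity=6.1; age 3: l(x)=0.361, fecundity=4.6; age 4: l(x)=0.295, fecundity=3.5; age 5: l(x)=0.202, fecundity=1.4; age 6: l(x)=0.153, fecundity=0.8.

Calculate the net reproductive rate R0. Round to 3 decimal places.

lx·mx by age: 0, 4.7616, 2.9585, 1.6606, 1.0325, 0.2828, 0.1224
R0 = Σ lx·mx = 10.8184 → 10.818

10.818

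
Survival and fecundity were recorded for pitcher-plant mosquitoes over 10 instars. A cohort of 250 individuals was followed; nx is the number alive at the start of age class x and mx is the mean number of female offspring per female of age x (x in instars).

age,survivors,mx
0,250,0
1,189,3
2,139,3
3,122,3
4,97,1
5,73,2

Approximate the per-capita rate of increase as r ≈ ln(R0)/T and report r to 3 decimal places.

0.816

lx = nx/n0 = nx/250: 1, 0.756, 0.556, 0.488, 0.388, 0.292
R0 = Σ lx·mx = 0 + 2.268 + 1.668 + 1.464 + 0.388 + 0.584 = 6.372
Σ x·lx·mx = 14.468; T = 14.468/6.372 = 2.27056…
r ≈ ln(R0)/T = ln(6.372)/2.27056… = 0.81562… → 0.816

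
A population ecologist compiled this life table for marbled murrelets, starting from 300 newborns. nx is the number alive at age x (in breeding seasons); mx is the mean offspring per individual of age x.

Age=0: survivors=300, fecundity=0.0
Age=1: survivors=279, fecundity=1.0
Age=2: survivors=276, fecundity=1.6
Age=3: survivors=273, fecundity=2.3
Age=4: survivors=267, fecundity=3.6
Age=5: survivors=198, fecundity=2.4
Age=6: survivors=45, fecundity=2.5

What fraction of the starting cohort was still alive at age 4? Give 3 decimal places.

l_4 = n_4/n_0 = 267/300 = 0.89 → 0.890

0.890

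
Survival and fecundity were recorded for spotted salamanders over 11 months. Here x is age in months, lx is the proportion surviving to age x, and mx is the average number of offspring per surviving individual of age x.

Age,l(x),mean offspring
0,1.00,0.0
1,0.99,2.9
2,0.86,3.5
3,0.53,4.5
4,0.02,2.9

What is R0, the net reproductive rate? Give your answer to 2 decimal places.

8.32

lx·mx by age: 0, 2.871, 3.01, 2.385, 0.058
R0 = Σ lx·mx = 8.324 → 8.32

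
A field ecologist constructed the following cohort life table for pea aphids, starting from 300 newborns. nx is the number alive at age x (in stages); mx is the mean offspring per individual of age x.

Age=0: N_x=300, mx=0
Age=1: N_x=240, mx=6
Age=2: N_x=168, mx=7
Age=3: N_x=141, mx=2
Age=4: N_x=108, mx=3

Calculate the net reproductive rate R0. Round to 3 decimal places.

lx = nx/n0 = nx/300: 1, 0.8, 0.56, 0.47, 0.36
lx·mx by age: 0, 4.8, 3.92, 0.94, 1.08
R0 = Σ lx·mx = 10.74 → 10.740

10.740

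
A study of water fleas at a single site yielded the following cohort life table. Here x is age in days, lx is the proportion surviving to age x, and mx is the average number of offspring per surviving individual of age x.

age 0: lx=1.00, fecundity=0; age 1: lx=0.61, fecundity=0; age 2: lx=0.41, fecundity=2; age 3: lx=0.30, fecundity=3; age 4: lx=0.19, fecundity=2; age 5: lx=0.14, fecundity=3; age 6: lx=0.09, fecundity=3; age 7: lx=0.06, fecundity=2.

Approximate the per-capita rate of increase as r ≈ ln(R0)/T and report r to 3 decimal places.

R0 = Σ lx·mx = 0 + 0 + 0.82 + 0.9 + 0.38 + 0.42 + 0.27 + 0.12 = 2.91
Σ x·lx·mx = 10.42; T = 10.42/2.91 = 3.58076…
r ≈ ln(R0)/T = ln(2.91)/3.58076… = 0.2983… → 0.298

0.298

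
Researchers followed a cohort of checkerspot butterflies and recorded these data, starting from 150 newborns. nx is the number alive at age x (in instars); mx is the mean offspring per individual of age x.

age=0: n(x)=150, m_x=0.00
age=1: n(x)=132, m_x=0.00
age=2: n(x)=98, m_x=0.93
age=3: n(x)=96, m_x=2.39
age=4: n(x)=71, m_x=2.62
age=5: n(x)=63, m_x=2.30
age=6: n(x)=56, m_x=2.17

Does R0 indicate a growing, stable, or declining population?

lx = nx/n0 = nx/150: 1, 0.88, 0.65333…, 0.64, 0.47333…, 0.42, 0.37333…
R0 = Σ lx·mx = 0 + 0 + 0.6076… + 1.5296 + 1.240133… + 0.966 + 0.810133… = 5.153467…
R0 > 1, so the population is growing.

growing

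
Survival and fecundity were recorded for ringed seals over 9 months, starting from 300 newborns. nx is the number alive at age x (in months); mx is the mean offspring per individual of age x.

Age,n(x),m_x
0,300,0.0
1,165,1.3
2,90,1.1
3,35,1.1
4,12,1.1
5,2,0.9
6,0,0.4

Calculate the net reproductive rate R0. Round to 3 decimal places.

1.223

lx = nx/n0 = nx/300: 1, 0.55, 0.3, 0.11667…, 0.04, 0.00667…, 0
lx·mx by age: 0, 0.715, 0.33, 0.128333…, 0.044, 0.006…, 0
R0 = Σ lx·mx = 1.223333… → 1.223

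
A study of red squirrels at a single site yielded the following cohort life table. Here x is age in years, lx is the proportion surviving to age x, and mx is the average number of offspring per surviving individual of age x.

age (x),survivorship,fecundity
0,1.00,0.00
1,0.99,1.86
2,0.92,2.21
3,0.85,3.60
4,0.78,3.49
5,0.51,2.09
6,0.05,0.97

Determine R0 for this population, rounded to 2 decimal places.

lx·mx by age: 0, 1.8414, 2.0332, 3.06, 2.7222, 1.0659, 0.0485
R0 = Σ lx·mx = 10.7712 → 10.77

10.77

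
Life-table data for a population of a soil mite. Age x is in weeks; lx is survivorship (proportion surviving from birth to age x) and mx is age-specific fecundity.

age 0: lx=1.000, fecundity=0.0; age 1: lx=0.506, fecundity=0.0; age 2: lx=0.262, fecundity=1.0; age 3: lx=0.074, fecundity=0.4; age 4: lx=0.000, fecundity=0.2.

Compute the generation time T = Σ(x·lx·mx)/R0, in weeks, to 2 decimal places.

2.10

lx·mx: 0, 0, 0.262, 0.0296, 0 → R0 = 0.2916
x·lx·mx: 0, 0, 0.524, 0.0888, 0 → Σ = 0.6128
T = 0.6128 / 0.2916 = 2.101509… → 2.10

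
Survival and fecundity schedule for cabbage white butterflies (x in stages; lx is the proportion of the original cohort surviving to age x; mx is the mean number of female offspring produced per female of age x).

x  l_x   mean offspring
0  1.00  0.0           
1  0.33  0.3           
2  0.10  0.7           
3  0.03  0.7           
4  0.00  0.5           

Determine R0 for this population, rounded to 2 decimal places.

0.19

lx·mx by age: 0, 0.099, 0.07, 0.021, 0
R0 = Σ lx·mx = 0.19 → 0.19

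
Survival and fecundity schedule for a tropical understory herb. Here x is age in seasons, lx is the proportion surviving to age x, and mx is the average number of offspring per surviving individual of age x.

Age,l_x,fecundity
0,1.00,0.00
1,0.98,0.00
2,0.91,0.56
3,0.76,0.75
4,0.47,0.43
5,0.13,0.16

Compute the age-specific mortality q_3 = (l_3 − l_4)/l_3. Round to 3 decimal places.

q_3 = (l_3 − l_4) / l_3 = (0.76 − 0.47) / 0.76
     = 0.29 / 0.76 = 0.381579… → 0.382

0.382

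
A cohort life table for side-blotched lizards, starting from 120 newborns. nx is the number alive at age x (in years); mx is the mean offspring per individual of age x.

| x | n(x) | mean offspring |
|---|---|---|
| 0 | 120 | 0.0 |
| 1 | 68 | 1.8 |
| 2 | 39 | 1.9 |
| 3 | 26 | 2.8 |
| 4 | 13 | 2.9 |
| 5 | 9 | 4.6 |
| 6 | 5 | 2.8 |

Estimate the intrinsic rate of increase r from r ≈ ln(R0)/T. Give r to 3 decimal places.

lx = nx/n0 = nx/120: 1, 0.56667…, 0.325, 0.21667…, 0.10833…, 0.075, 0.04167…
R0 = Σ lx·mx = 0 + 1.02… + 0.6175 + 0.60667… + 0.31417… + 0.345 + 0.11667… = 3.02…
Σ x·lx·mx = 7.756667…; T = 7.756667…/3.02… = 2.56843…
r ≈ ln(R0)/T = ln(3.02…)/2.56843… = 0.43032… → 0.430

0.430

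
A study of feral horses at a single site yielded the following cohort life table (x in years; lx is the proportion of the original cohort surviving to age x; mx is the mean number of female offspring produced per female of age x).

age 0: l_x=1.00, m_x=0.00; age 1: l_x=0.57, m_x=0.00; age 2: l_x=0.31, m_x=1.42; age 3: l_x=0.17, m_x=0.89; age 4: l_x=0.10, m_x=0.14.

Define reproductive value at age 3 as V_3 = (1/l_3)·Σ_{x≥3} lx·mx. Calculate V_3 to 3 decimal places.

lx·mx for x ≥ 3: 0.1513, 0.014 → sum = 0.1653
V_3 = 0.1653 / l_3 = 0.1653 / 0.17 = 0.972353… → 0.972

0.972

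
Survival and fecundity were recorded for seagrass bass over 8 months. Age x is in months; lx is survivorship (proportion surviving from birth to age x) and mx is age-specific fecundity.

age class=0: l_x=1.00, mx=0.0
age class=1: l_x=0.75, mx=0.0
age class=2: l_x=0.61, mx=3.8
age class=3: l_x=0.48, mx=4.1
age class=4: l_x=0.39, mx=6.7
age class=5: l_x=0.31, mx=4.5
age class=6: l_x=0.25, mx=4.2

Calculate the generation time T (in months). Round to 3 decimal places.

lx·mx: 0, 0, 2.318, 1.968, 2.613, 1.395, 1.05 → R0 = 9.344
x·lx·mx: 0, 0, 4.636, 5.904, 10.452, 6.975, 6.3 → Σ = 34.267
T = 34.267 / 9.344 = 3.667273… → 3.667

3.667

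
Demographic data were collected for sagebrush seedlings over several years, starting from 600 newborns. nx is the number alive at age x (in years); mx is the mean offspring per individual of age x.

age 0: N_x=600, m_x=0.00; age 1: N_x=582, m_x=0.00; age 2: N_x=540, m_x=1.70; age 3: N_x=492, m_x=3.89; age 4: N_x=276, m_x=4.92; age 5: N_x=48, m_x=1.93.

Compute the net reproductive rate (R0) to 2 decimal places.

7.14

lx = nx/n0 = nx/600: 1, 0.97, 0.9, 0.82, 0.46, 0.08
lx·mx by age: 0, 0, 1.53, 3.1898, 2.2632, 0.1544
R0 = Σ lx·mx = 7.1374 → 7.14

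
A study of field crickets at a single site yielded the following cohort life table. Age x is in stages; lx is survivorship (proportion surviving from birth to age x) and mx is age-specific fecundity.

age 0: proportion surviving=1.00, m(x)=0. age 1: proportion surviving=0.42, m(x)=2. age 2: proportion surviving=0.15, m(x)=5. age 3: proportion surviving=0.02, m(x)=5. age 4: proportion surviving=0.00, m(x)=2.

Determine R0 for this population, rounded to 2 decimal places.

1.69

lx·mx by age: 0, 0.84, 0.75, 0.1, 0
R0 = Σ lx·mx = 1.69 → 1.69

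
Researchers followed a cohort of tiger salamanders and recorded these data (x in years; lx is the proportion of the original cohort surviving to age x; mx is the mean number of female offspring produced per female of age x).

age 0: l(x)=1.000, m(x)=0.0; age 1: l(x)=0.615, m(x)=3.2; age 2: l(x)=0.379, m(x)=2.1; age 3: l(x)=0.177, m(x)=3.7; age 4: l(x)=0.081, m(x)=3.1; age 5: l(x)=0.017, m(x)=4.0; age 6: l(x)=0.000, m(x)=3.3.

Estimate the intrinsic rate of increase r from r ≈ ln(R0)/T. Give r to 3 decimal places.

0.718

R0 = Σ lx·mx = 0 + 1.968 + 0.7959 + 0.6549 + 0.2511 + 0.068 + 0 = 3.7379
Σ x·lx·mx = 6.8689; T = 6.8689/3.7379 = 1.83764…
r ≈ ln(R0)/T = ln(3.7379)/1.83764… = 0.71751… → 0.718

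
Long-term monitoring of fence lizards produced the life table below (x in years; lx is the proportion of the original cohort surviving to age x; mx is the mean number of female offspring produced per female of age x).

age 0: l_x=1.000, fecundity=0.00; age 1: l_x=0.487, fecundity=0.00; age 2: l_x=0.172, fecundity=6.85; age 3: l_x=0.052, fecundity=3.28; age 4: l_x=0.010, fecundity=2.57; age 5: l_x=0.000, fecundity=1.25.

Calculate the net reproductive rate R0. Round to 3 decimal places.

lx·mx by age: 0, 0, 1.1782, 0.17056, 0.0257, 0
R0 = Σ lx·mx = 1.37446 → 1.374

1.374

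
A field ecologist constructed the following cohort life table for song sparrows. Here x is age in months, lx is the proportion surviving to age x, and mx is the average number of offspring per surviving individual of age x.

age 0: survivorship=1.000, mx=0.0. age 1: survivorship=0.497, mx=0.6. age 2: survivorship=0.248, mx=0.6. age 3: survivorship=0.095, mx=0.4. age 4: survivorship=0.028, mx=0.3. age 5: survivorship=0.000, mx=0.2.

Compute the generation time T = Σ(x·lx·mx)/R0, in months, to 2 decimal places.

1.51

lx·mx: 0, 0.2982, 0.1488, 0.038, 0.0084, 0 → R0 = 0.4934
x·lx·mx: 0, 0.2982, 0.2976, 0.114, 0.0336, 0 → Σ = 0.7434
T = 0.7434 / 0.4934 = 1.506688… → 1.51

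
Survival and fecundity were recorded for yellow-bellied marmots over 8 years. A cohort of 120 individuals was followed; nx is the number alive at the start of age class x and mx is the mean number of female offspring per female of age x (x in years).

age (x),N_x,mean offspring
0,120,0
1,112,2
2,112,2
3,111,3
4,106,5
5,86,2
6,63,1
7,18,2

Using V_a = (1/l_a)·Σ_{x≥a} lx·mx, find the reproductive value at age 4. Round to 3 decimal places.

lx = nx/n0 = nx/120: 1, 0.93333…, 0.93333…, 0.925, 0.88333…, 0.71667…, 0.525, 0.15
lx·mx for x ≥ 4: 4.416667…, 1.433333…, 0.525, 0.3 → sum = 6.675…
V_4 = 6.675… / l_4 = 6.675… / 0.883333… = 7.556604… → 7.557

7.557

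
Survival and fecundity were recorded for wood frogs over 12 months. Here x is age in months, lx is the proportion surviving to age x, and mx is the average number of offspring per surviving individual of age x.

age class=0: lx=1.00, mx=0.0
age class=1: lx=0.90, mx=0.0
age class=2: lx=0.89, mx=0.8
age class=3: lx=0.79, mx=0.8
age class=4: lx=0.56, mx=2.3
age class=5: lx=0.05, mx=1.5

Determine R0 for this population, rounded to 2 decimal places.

2.71

lx·mx by age: 0, 0, 0.712, 0.632, 1.288, 0.075
R0 = Σ lx·mx = 2.707 → 2.71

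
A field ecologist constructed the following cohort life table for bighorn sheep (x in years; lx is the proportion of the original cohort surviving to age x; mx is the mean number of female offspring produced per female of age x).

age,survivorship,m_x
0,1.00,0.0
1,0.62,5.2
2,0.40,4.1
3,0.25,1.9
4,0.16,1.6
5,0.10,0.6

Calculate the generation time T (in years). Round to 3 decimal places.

lx·mx: 0, 3.224, 1.64, 0.475, 0.256, 0.06 → R0 = 5.655
x·lx·mx: 0, 3.224, 3.28, 1.425, 1.024, 0.3 → Σ = 9.253
T = 9.253 / 5.655 = 1.636251… → 1.636

1.636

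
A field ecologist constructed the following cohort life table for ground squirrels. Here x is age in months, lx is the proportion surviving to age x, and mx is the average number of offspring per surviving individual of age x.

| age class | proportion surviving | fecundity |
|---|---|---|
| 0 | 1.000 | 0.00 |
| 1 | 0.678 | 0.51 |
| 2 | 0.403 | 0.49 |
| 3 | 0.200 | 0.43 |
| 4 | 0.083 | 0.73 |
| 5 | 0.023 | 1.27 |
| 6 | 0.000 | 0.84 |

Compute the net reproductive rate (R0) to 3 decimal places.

0.719

lx·mx by age: 0, 0.34578, 0.19747, 0.086, 0.06059, 0.02921, 0
R0 = Σ lx·mx = 0.71905 → 0.719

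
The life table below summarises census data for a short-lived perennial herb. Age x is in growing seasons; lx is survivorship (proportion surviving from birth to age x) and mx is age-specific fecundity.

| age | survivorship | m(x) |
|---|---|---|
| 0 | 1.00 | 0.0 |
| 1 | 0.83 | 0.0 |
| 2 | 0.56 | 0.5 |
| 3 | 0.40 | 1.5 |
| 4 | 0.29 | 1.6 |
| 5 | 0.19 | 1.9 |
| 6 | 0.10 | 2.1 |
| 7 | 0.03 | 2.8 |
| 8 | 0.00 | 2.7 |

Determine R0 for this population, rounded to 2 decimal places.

2.00

lx·mx by age: 0, 0, 0.28, 0.6, 0.464, 0.361, 0.21, 0.084, 0
R0 = Σ lx·mx = 1.999 → 2.00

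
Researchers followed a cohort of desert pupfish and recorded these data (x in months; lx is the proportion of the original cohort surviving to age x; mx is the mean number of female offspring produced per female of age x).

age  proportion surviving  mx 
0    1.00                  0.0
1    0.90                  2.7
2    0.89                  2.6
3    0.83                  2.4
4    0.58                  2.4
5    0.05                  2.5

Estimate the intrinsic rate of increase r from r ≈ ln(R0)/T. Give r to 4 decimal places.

R0 = Σ lx·mx = 0 + 2.43 + 2.314 + 1.992 + 1.392 + 0.125 = 8.253
Σ x·lx·mx = 19.227; T = 19.227/8.253 = 2.3297…
r ≈ ln(R0)/T = ln(8.253)/2.3297… = 0.905944… → 0.9059

0.9059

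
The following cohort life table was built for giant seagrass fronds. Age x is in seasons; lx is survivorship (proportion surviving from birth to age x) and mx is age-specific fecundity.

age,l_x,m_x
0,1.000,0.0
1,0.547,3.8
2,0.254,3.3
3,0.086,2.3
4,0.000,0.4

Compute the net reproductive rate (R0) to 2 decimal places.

3.11

lx·mx by age: 0, 2.0786, 0.8382, 0.1978, 0
R0 = Σ lx·mx = 3.1146 → 3.11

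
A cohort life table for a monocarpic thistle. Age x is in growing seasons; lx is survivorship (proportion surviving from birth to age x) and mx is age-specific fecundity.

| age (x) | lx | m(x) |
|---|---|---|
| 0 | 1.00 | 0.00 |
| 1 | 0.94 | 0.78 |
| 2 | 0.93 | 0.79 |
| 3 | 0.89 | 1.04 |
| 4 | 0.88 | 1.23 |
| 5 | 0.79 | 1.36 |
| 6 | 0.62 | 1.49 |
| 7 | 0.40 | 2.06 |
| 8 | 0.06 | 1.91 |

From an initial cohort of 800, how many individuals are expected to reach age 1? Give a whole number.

752

Expected survivors = N0 · l_1 = 800 × 0.94 = 752 → 752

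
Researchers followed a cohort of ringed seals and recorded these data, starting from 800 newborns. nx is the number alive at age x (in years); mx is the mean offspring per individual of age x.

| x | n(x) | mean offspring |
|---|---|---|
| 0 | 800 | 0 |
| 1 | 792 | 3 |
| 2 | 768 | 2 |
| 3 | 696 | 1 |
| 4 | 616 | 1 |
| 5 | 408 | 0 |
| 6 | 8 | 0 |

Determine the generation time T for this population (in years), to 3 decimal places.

lx = nx/n0 = nx/800: 1, 0.99, 0.96, 0.87, 0.77, 0.51, 0.01
lx·mx: 0, 2.97, 1.92, 0.87, 0.77, 0, 0 → R0 = 6.53
x·lx·mx: 0, 2.97, 3.84, 2.61, 3.08, 0, 0 → Σ = 12.5
T = 12.5 / 6.53 = 1.914242… → 1.914

1.914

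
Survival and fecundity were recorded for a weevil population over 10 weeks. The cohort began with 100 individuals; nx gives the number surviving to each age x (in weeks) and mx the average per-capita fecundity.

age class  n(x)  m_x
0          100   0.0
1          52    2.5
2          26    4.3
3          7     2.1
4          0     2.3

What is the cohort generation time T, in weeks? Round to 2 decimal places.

lx = nx/n0 = nx/100: 1, 0.52, 0.26, 0.07, 0
lx·mx: 0, 1.3, 1.118, 0.147, 0 → R0 = 2.565
x·lx·mx: 0, 1.3, 2.236, 0.441, 0 → Σ = 3.977
T = 3.977 / 2.565 = 1.550487… → 1.55

1.55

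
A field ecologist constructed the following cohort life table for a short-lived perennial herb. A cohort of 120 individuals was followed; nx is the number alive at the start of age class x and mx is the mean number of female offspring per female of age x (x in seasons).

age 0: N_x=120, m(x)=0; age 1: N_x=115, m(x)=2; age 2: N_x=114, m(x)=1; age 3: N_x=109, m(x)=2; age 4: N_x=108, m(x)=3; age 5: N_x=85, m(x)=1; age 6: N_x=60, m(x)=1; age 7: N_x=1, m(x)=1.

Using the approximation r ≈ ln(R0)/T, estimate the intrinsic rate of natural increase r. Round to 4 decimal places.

lx = nx/n0 = nx/120: 1, 0.95833…, 0.95, 0.90833…, 0.9, 0.70833…, 0.5, 0.00833…
R0 = Σ lx·mx = 0 + 1.91667… + 0.95 + 1.81667… + 2.7 + 0.70833… + 0.5 + 0.00833… = 8.6…
Σ x·lx·mx = 26.666667…; T = 26.666667…/8.6… = 3.10078…
r ≈ ln(R0)/T = ln(8.6…)/3.10078… = 0.693943… → 0.6939

0.6939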